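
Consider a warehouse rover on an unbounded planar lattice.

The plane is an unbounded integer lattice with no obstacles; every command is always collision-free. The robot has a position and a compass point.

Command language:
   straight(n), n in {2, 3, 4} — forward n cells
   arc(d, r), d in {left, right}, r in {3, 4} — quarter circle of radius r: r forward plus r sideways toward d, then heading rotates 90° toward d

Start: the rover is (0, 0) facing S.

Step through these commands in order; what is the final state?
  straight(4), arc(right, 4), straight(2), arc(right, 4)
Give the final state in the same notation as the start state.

start: (0, 0) facing S
1. straight(4) → (0, -4) facing S
2. arc(right, 4) → (-4, -8) facing W
3. straight(2) → (-6, -8) facing W
4. arc(right, 4) → (-10, -4) facing N

(-10, -4) facing N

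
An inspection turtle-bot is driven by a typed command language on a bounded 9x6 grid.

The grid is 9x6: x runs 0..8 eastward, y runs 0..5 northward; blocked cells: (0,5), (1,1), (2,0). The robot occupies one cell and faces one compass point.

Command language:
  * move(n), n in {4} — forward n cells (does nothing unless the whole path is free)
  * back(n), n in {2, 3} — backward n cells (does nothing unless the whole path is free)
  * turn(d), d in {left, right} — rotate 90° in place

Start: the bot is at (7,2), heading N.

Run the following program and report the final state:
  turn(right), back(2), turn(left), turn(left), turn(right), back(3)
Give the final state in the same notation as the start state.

at (5,2), heading N

from: at (7,2), heading N
1. turn(right) → at (7,2), heading E
2. back(2) → at (5,2), heading E
3. turn(left) → at (5,2), heading N
4. turn(left) → at (5,2), heading W
5. turn(right) → at (5,2), heading N
6. back(3) → at (5,2), heading N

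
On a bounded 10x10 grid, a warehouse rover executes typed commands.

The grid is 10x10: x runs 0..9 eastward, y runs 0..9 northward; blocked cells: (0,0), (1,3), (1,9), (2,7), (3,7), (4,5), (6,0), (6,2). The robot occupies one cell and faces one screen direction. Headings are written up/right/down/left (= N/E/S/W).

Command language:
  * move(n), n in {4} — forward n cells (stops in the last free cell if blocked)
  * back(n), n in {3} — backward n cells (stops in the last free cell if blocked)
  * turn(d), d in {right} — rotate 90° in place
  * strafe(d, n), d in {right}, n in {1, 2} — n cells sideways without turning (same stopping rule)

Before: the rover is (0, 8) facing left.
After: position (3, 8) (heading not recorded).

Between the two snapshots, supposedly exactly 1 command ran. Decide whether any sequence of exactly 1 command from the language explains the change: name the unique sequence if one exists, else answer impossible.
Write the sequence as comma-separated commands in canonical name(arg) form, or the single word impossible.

back(3)

t0: (0, 8) facing left
1. back(3) → (3, 8) facing left
no rival 1-sequence matches.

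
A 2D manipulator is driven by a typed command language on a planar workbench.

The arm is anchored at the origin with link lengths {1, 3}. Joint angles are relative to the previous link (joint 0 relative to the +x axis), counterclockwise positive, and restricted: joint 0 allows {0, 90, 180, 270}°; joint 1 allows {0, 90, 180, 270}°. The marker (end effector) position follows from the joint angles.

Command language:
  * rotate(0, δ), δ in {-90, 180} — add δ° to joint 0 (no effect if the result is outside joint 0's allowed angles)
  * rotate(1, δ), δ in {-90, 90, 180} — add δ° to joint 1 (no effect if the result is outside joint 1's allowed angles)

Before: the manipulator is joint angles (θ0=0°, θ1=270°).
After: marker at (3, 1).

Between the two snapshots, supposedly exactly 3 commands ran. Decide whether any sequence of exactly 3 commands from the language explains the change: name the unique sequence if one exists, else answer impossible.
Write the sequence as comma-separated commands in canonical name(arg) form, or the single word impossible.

rotate(0, -90), rotate(0, -90), rotate(0, -90)

from: joint angles (θ0=0°, θ1=270°)
[1] after rotate(0, -90): joint angles (θ0=270°, θ1=270°)
[2] after rotate(0, -90): joint angles (θ0=180°, θ1=270°)
[3] after rotate(0, -90): joint angles (θ0=90°, θ1=270°)
all 125 alternatives checked — unique.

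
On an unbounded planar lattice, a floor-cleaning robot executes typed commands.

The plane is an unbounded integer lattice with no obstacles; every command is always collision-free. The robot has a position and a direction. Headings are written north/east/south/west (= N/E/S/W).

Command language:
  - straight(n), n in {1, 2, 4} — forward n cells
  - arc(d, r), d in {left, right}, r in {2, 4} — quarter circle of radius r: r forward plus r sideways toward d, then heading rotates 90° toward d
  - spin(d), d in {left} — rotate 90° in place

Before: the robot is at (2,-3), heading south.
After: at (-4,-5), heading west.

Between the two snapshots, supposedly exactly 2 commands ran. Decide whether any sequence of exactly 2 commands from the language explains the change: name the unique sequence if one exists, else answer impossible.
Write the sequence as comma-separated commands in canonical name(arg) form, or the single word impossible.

key: position moved to (-4,-5) AND the heading swung to W — translation plus rotation needed
from: at (2,-3), heading south
[1] after arc(right, 2): at (0,-5), heading west
[2] after straight(4): at (-4,-5), heading west
no rival 2-sequence matches.

arc(right, 2), straight(4)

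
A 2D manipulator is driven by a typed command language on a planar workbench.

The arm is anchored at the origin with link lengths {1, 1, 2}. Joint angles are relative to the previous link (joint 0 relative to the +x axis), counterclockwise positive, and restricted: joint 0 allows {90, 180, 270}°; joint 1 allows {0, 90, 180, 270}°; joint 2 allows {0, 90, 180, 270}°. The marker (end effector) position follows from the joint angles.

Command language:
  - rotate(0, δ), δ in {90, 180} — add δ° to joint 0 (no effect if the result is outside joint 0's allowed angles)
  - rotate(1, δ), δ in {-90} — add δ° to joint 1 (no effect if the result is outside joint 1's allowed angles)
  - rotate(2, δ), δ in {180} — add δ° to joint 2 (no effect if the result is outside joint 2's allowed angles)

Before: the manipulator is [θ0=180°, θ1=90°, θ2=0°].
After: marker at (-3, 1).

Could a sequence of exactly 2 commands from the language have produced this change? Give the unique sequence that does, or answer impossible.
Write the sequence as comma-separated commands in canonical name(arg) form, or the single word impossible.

key: running rotate(0, 180) before rotate(0, 90) would end elsewhere — order is forced
from: [θ0=180°, θ1=90°, θ2=0°]
step 1 (rotate(0, 90)): [θ0=270°, θ1=90°, θ2=0°]
step 2 (rotate(0, 180)): [θ0=90°, θ1=90°, θ2=0°]
no rival 2-sequence matches.

rotate(0, 90), rotate(0, 180)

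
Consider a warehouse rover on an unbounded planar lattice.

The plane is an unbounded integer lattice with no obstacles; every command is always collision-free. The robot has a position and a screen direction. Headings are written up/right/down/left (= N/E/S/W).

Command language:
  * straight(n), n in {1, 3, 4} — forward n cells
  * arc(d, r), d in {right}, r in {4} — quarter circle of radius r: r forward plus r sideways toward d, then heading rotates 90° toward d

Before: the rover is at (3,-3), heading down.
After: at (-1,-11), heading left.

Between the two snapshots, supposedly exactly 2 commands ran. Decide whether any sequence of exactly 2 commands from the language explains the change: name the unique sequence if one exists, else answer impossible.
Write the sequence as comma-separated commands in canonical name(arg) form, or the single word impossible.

straight(4), arc(right, 4)

key: cell and facing (now W) both changed — the 2 commands mix motion and turning
from: at (3,-3), heading down
[1] after straight(4): at (3,-7), heading down
[2] after arc(right, 4): at (-1,-11), heading left
uniquely the one of 16 2-step routes that fits.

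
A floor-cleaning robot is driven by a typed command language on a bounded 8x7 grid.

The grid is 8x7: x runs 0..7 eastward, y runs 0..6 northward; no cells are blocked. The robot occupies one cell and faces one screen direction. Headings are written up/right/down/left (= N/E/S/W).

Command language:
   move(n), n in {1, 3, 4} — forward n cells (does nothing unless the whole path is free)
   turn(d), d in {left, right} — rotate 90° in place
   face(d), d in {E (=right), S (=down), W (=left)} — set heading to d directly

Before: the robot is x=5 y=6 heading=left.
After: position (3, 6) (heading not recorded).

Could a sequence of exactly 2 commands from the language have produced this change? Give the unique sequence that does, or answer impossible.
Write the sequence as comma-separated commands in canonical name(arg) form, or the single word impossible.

move(1), move(1)

from: x=5 y=6 heading=left
[1] after move(1): x=4 y=6 heading=left
[2] after move(1): x=3 y=6 heading=left
no other 2-command option fits: unique.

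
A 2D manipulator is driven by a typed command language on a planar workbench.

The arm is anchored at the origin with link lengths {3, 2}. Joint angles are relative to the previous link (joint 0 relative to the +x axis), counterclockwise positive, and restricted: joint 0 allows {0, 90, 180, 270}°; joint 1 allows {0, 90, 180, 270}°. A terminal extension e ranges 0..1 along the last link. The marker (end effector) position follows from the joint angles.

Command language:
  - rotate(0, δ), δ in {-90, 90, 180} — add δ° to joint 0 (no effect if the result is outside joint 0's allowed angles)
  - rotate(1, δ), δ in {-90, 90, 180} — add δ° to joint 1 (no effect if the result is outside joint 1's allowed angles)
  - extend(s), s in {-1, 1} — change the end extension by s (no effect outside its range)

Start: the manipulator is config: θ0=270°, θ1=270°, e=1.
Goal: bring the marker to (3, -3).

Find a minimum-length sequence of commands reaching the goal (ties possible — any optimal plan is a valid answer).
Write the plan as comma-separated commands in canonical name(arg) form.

from: config: θ0=270°, θ1=270°, e=1
t=1 rotate(0, 90) ⇒ config: θ0=0°, θ1=270°, e=1
minimal: 1 command(s), checked below 1.

rotate(0, 90)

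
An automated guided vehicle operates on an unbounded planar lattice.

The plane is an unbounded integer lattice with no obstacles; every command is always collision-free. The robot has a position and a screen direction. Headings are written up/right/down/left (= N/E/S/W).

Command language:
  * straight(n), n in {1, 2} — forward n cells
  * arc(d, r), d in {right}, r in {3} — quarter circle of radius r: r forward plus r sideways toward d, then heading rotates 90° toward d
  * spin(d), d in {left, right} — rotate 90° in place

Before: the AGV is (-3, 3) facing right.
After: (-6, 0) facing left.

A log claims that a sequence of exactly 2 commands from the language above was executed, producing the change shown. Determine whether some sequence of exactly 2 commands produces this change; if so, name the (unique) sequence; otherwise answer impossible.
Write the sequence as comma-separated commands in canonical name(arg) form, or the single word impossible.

spin(right), arc(right, 3)

key: cell and facing (now W) both changed — the 2 commands mix motion and turning
initial: (-3, 3) facing right
[1] after spin(right): (-3, 3) facing down
[2] after arc(right, 3): (-6, 0) facing left
all 25 alternatives checked — unique.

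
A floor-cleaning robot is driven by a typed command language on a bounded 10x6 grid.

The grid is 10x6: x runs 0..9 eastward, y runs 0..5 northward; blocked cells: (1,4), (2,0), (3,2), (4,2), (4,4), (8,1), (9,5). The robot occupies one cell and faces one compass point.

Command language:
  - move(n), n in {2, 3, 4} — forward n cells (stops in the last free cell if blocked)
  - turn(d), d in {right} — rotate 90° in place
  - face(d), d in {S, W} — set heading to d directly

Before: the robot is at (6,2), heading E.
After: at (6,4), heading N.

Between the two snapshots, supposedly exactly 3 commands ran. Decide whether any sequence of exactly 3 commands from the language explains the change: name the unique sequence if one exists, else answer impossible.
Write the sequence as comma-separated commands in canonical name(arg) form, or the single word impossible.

face(W), turn(right), move(2)

key: cell and facing (now N) both changed — the 3 commands mix motion and turning
t0: at (6,2), heading E
1. face(W) → at (6,2), heading W
2. turn(right) → at (6,2), heading N
3. move(2) → at (6,4), heading N
uniquely the one of 216 3-step routes that fits.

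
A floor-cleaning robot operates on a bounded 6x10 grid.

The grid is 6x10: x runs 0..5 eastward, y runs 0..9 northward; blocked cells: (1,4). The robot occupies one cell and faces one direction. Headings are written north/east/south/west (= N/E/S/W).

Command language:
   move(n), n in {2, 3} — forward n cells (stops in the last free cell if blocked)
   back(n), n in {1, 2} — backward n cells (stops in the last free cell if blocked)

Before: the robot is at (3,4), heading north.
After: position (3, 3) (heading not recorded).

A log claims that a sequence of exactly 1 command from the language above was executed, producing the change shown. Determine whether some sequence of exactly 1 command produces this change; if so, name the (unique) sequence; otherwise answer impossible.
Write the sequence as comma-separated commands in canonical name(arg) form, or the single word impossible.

back(1)

start: at (3,4), heading north
t=1 back(1) ⇒ at (3,3), heading north
no rival 1-sequence matches.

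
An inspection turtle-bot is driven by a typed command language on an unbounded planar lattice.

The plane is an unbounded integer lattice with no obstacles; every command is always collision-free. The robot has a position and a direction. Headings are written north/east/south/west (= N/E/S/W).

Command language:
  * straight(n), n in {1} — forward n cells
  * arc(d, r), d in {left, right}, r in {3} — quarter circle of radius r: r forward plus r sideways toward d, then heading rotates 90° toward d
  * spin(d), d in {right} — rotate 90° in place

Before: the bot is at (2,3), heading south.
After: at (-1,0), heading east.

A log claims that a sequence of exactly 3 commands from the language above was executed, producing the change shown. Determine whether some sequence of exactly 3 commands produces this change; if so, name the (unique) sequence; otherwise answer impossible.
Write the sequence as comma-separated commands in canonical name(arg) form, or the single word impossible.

key: running spin(right) before arc(right, 3) would end elsewhere — order is forced
start: at (2,3), heading south
step 1 (arc(right, 3)): at (-1,0), heading west
step 2 (spin(right)): at (-1,0), heading north
step 3 (spin(right)): at (-1,0), heading east
all 64 alternatives checked — unique.

arc(right, 3), spin(right), spin(right)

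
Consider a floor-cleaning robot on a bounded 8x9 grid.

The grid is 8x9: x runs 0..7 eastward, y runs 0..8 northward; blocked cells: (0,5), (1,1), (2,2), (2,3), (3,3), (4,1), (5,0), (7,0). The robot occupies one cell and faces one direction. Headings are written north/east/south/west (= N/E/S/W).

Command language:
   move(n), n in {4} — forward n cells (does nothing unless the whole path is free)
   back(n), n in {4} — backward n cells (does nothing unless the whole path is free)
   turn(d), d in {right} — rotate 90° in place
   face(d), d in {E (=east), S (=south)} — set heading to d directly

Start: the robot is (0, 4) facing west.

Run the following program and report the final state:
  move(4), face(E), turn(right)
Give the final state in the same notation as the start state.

(0, 4) facing south

initial: (0, 4) facing west
t=1 move(4) ⇒ (0, 4) facing west
t=2 face(E) ⇒ (0, 4) facing east
t=3 turn(right) ⇒ (0, 4) facing south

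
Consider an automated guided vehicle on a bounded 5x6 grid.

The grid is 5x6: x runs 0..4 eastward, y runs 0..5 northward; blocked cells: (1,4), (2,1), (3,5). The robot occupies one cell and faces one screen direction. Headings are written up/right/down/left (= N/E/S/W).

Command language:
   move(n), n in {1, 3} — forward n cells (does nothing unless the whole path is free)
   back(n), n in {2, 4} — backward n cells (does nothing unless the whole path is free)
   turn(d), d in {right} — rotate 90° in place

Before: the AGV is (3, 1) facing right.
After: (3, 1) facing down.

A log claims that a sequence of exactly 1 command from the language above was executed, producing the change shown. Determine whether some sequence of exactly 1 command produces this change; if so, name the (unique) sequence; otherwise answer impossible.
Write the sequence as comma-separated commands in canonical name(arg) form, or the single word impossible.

key: (3,1) unchanged — the single command moves nothing
initial: (3, 1) facing right
[1] after turn(right): (3, 1) facing down
all 5 alternatives checked — unique.

turn(right)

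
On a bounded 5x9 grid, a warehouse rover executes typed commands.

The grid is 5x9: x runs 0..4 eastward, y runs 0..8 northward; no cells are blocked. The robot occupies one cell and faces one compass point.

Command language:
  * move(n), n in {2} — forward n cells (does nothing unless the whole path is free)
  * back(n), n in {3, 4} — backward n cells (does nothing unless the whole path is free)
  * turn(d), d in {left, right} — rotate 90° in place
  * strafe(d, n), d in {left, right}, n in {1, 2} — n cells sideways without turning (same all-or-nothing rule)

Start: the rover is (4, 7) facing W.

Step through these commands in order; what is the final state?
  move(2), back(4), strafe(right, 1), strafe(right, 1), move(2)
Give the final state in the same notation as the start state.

start: (4, 7) facing W
[1] after move(2): (2, 7) facing W
[2] after back(4): (2, 7) facing W
[3] after strafe(right, 1): (2, 8) facing W
[4] after strafe(right, 1): (2, 8) facing W
[5] after move(2): (0, 8) facing W

(0, 8) facing W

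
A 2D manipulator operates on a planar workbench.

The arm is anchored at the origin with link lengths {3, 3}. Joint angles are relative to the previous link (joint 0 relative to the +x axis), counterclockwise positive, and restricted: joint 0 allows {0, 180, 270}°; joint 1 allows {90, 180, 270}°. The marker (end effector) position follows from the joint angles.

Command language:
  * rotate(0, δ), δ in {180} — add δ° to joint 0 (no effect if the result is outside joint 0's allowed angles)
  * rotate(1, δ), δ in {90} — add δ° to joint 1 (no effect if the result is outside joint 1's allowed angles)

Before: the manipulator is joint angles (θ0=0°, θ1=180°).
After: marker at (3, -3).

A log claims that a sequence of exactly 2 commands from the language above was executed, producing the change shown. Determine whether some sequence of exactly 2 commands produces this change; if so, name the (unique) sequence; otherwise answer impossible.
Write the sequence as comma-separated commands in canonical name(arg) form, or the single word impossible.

rotate(1, 90), rotate(1, 90)

begin: joint angles (θ0=0°, θ1=180°)
t=1 rotate(1, 90) ⇒ joint angles (θ0=0°, θ1=270°)
t=2 rotate(1, 90) ⇒ joint angles (θ0=0°, θ1=270°)
all 4 alternatives checked — unique.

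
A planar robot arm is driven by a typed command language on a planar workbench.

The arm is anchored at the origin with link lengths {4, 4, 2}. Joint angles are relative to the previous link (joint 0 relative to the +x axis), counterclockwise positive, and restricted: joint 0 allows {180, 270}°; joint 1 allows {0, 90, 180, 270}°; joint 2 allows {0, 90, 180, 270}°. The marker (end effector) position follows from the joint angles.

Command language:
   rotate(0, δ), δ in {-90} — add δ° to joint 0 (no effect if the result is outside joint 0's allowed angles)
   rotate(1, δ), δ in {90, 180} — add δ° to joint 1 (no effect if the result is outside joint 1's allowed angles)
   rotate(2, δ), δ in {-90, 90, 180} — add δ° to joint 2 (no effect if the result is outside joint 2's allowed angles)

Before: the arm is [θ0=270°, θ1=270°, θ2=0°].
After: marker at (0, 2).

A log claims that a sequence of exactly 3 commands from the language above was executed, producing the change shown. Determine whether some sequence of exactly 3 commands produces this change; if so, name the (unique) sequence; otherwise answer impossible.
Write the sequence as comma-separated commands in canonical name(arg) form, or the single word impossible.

rotate(1, 90), rotate(1, 90), rotate(1, 90)

t0: [θ0=270°, θ1=270°, θ2=0°]
[1] after rotate(1, 90): [θ0=270°, θ1=0°, θ2=0°]
[2] after rotate(1, 90): [θ0=270°, θ1=90°, θ2=0°]
[3] after rotate(1, 90): [θ0=270°, θ1=180°, θ2=0°]
no other 3-command option fits: unique.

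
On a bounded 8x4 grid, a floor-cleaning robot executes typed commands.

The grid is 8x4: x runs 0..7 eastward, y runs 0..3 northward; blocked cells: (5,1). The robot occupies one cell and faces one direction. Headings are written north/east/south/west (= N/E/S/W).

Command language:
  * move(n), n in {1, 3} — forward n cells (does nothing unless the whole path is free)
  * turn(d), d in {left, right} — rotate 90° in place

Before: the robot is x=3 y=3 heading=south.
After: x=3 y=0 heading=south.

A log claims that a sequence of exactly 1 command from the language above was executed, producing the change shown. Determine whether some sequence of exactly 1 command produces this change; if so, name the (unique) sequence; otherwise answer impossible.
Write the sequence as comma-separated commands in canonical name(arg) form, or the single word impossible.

move(3)

key: still facing S — the one step turns nothing
initial: x=3 y=3 heading=south
[1] after move(3): x=3 y=0 heading=south
all 4 alternatives checked — unique.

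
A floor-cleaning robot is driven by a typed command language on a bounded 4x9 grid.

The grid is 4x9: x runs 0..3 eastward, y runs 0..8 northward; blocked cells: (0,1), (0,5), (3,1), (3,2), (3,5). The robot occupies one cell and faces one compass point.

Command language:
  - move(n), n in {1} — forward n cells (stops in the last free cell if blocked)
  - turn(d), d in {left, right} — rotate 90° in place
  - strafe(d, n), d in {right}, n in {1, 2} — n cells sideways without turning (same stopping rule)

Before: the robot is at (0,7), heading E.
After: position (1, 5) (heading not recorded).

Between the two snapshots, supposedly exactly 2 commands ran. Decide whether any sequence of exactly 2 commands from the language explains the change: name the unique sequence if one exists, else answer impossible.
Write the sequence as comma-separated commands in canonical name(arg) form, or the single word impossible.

move(1), strafe(right, 2)

key: order matters: swapping move(1) and strafe(right, 2) lands elsewhere
from: at (0,7), heading E
t=1 move(1) ⇒ at (1,7), heading E
t=2 strafe(right, 2) ⇒ at (1,5), heading E
all 25 alternatives checked — unique.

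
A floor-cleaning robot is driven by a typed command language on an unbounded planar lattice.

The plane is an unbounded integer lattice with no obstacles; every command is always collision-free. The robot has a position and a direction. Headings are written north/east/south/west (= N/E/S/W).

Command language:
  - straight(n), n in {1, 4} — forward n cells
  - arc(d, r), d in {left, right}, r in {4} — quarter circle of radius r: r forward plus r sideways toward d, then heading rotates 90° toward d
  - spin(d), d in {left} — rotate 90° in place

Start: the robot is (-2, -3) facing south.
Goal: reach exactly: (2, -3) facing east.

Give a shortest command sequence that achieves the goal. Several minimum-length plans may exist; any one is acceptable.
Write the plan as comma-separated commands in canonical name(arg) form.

spin(left), straight(4)

start: (-2, -3) facing south
[1] after spin(left): (-2, -3) facing east
[2] after straight(4): (2, -3) facing east
no 1-step plan works, so 2 is optimal.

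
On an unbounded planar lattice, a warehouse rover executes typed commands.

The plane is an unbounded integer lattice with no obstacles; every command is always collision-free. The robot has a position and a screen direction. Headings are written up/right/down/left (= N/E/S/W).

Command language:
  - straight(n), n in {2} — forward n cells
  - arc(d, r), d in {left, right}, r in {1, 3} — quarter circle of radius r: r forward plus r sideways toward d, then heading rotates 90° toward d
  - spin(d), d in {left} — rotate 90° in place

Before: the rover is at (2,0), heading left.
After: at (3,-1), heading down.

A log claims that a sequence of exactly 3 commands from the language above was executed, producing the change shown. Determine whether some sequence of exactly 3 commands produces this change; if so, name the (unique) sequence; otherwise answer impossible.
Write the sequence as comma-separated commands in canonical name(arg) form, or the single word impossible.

key: cell and facing (now S) both changed — the 3 commands mix motion and turning
initial: at (2,0), heading left
t=1 spin(left) ⇒ at (2,0), heading down
t=2 spin(left) ⇒ at (2,0), heading right
t=3 arc(right, 1) ⇒ at (3,-1), heading down
no other 3-command option fits: unique.

spin(left), spin(left), arc(right, 1)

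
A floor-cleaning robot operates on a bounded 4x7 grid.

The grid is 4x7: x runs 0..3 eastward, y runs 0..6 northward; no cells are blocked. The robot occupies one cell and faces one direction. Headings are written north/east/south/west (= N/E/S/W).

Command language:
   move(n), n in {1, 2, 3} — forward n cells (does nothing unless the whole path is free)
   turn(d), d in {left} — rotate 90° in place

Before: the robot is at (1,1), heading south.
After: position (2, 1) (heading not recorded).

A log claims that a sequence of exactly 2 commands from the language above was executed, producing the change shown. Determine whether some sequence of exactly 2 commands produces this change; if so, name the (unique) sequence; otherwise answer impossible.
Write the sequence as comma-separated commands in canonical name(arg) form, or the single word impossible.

key: running move(1) before turn(left) would end elsewhere — order is forced
from: at (1,1), heading south
step 1 (turn(left)): at (1,1), heading east
step 2 (move(1)): at (2,1), heading east
uniquely the one of 16 2-step routes that fits.

turn(left), move(1)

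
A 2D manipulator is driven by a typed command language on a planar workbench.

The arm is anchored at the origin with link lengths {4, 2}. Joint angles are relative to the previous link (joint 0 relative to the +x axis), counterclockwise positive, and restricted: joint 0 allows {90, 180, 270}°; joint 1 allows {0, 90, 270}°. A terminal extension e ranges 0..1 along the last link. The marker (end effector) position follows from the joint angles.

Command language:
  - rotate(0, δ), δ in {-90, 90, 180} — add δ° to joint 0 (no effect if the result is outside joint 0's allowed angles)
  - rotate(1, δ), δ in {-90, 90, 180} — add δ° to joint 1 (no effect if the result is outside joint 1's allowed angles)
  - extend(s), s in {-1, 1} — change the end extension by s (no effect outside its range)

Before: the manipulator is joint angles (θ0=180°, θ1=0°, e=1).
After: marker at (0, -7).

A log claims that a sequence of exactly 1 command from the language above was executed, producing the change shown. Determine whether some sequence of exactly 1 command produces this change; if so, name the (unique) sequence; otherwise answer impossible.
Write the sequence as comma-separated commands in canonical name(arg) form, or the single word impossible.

t0: joint angles (θ0=180°, θ1=0°, e=1)
t=1 rotate(0, 90) ⇒ joint angles (θ0=270°, θ1=0°, e=1)
uniquely the one of 8 1-step routes that fits.

rotate(0, 90)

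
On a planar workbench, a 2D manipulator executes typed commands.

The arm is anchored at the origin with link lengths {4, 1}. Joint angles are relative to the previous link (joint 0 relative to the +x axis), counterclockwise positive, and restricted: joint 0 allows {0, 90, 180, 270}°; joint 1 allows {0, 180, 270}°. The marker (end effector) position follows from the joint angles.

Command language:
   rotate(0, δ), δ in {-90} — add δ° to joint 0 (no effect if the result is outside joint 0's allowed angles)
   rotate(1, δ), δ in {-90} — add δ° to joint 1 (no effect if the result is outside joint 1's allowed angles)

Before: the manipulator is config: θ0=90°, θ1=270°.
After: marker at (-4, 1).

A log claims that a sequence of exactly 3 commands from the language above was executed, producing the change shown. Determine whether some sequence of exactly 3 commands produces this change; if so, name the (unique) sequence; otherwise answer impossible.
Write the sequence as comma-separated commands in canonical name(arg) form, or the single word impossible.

rotate(0, -90), rotate(0, -90), rotate(0, -90)

start: config: θ0=90°, θ1=270°
step 1 (rotate(0, -90)): config: θ0=0°, θ1=270°
step 2 (rotate(0, -90)): config: θ0=270°, θ1=270°
step 3 (rotate(0, -90)): config: θ0=180°, θ1=270°
no other 3-command option fits: unique.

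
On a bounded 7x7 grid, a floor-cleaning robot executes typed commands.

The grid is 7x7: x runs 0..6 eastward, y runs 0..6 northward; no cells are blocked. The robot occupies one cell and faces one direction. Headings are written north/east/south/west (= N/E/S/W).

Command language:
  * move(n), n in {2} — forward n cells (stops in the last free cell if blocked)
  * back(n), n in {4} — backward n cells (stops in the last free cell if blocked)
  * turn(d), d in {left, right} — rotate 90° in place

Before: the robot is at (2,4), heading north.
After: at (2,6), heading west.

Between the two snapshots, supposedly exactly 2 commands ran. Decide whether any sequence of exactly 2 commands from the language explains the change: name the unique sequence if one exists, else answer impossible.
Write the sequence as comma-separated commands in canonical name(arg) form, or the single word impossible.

key: running turn(left) before move(2) would end elsewhere — order is forced
start: at (2,4), heading north
t=1 move(2) ⇒ at (2,6), heading north
t=2 turn(left) ⇒ at (2,6), heading west
no rival 2-sequence matches.

move(2), turn(left)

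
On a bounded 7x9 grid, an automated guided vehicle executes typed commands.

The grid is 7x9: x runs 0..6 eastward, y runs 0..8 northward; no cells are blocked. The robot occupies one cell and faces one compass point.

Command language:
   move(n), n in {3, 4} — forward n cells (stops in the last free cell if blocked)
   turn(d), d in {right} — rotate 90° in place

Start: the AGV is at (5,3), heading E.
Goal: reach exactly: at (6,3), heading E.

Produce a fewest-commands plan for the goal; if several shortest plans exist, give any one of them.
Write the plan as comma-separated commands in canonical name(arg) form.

move(3)

start: at (5,3), heading E
1. move(3) → at (6,3), heading E
nothing shorter than 1 reaches the goal.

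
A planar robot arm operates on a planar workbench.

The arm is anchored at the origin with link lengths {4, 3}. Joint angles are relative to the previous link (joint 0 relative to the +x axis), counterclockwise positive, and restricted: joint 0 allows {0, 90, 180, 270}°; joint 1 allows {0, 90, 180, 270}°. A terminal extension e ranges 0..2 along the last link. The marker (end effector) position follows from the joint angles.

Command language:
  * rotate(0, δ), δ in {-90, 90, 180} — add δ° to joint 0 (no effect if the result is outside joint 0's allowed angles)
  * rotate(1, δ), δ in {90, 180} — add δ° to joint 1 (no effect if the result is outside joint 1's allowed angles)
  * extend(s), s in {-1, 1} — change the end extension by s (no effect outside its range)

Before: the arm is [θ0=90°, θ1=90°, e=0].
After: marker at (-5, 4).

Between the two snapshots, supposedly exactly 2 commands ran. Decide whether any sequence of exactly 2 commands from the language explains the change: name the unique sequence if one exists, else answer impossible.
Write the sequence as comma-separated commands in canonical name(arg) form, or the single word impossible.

initial: [θ0=90°, θ1=90°, e=0]
t=1 extend(1) ⇒ [θ0=90°, θ1=90°, e=1]
t=2 extend(1) ⇒ [θ0=90°, θ1=90°, e=2]
no rival 2-sequence matches.

extend(1), extend(1)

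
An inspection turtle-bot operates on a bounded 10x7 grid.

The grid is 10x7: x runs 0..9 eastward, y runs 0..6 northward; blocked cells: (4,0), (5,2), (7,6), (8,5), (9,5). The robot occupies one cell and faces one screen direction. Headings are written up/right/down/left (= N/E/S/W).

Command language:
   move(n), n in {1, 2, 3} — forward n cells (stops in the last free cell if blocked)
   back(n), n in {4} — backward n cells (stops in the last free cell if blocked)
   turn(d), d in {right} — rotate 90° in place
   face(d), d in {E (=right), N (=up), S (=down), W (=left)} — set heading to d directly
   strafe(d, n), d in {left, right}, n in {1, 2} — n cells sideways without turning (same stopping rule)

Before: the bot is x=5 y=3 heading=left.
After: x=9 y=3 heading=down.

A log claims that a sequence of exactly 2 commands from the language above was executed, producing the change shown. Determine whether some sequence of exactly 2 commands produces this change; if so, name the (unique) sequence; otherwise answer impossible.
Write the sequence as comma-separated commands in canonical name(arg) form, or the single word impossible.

key: running face(S) before back(4) would end elsewhere — order is forced
begin: x=5 y=3 heading=left
step 1 (back(4)): x=9 y=3 heading=left
step 2 (face(S)): x=9 y=3 heading=down
all 169 alternatives checked — unique.

back(4), face(S)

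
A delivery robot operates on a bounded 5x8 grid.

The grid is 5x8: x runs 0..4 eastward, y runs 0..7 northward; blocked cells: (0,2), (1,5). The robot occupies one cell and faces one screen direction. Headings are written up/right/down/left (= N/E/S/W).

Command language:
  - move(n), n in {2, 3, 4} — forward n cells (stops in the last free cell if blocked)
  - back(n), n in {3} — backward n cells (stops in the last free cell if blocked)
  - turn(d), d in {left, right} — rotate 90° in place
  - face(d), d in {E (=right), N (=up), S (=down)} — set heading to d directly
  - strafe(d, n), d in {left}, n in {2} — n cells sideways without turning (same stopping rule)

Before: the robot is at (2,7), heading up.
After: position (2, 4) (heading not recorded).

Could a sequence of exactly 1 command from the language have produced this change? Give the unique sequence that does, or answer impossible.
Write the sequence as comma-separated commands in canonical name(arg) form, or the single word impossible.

back(3)

from: at (2,7), heading up
step 1 (back(3)): at (2,4), heading up
uniquely the one of 10 1-step routes that fits.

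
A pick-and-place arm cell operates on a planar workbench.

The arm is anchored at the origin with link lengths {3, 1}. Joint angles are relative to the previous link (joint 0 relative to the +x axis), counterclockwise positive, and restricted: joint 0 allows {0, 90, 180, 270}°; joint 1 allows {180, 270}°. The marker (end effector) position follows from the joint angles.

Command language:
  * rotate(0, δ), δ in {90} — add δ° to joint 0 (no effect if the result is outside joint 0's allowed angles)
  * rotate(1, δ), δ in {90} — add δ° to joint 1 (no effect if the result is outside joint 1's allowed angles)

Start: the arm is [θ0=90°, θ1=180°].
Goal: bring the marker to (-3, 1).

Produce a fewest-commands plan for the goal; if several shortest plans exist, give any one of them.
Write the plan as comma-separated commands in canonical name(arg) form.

t0: [θ0=90°, θ1=180°]
[1] after rotate(1, 90): [θ0=90°, θ1=270°]
[2] after rotate(0, 90): [θ0=180°, θ1=270°]
minimal: 2 command(s), checked below 2.

rotate(1, 90), rotate(0, 90)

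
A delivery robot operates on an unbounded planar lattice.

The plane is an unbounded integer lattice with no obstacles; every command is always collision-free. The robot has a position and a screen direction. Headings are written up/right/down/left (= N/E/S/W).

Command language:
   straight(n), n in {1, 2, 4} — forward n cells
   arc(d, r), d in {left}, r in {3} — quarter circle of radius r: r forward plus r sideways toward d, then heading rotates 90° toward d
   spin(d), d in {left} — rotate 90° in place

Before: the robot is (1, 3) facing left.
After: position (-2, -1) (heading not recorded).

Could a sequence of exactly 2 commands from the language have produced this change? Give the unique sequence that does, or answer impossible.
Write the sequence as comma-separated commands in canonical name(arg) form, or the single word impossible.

arc(left, 3), straight(1)

key: running straight(1) before arc(left, 3) would end elsewhere — order is forced
t0: (1, 3) facing left
step 1 (arc(left, 3)): (-2, 0) facing down
step 2 (straight(1)): (-2, -1) facing down
all 25 alternatives checked — unique.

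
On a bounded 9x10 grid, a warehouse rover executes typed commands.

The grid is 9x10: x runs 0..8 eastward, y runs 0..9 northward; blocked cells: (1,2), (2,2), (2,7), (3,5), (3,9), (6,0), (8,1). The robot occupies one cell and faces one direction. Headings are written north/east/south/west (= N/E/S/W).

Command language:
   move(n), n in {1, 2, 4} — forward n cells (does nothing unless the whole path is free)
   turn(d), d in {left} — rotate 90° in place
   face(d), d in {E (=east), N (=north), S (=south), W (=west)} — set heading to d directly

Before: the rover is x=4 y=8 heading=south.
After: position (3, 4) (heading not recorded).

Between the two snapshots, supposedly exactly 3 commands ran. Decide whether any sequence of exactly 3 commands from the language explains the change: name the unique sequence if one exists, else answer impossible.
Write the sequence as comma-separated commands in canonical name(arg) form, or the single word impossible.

move(4), face(W), move(1)

key: order matters: swapping move(4) and move(1) lands elsewhere
start: x=4 y=8 heading=south
step 1 (move(4)): x=4 y=4 heading=south
step 2 (face(W)): x=4 y=4 heading=west
step 3 (move(1)): x=3 y=4 heading=west
uniquely the one of 512 3-step routes that fits.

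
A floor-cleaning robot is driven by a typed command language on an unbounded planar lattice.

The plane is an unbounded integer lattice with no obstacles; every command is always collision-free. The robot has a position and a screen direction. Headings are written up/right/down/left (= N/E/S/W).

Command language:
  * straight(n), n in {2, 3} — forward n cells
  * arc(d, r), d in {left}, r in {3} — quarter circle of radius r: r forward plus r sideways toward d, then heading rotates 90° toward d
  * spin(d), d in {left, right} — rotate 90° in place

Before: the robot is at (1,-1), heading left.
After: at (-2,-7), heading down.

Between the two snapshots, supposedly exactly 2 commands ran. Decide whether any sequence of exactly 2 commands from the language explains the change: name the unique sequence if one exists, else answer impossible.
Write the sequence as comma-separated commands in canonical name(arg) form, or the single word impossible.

arc(left, 3), straight(3)

key: order matters: swapping arc(left, 3) and straight(3) lands elsewhere
initial: at (1,-1), heading left
step 1 (arc(left, 3)): at (-2,-4), heading down
step 2 (straight(3)): at (-2,-7), heading down
uniquely the one of 25 2-step routes that fits.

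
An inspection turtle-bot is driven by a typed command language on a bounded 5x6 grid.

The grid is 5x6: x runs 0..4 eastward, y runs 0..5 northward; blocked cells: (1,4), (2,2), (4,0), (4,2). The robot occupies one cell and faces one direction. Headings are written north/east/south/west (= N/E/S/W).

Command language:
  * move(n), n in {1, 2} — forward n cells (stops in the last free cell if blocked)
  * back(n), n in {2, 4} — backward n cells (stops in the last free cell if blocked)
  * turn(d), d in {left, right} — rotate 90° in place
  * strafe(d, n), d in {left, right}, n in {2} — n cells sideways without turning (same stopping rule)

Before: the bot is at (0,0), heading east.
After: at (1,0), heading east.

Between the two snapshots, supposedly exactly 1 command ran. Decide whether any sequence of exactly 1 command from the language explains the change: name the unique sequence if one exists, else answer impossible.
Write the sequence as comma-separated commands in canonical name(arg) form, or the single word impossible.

move(1)

key: still facing E — the one step turns nothing
from: at (0,0), heading east
[1] after move(1): at (1,0), heading east
all 8 alternatives checked — unique.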